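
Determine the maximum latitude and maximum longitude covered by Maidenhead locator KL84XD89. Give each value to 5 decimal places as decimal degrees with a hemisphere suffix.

24.16667° N, 37.99167° E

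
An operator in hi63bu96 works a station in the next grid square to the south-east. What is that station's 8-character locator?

HI63cu05

Longitude extended square 9; +1 → 10, wraps to 0, carry into subsquare.
Longitude subsquare b = 1; +1 → 2 = c.
Latitude extended square 6; −1 → 5.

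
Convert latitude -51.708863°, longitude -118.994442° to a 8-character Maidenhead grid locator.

DD08mg09

Offset from 180°W / 90°S: lon 61.00556°, lat 38.29114°.
Field: lon ⌊61.00556/20⌋ = 3 → D; lat ⌊38.29114/10⌋ = 3 → D.
Square: lon ⌊1.00556/2⌋ = 0; lat ⌊8.29114/1⌋ = 8.
Subsquare: lon ⌊1.00556/0.0833333⌋ = 12 → m; lat ⌊0.29114/0.0416667⌋ = 6 → g.
Extended square: lon ⌊0.00556/0.00833333⌋ = 0; lat ⌊0.04114/0.00416667⌋ = 9.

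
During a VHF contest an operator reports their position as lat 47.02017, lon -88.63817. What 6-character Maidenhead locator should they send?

EN57qa

Shift to the Maidenhead origin (180°W, 90°S): lon 91.3618, lat 137.0202.
Field (20°×10°, letters A–R): 91.3618/20 → 4 → E, 137.0202/10 → 13 → N; chars EN.
Square (2°×1°, digits 0–9): 11.3618/2 → 5, 7.0202/1 → 7; chars 57.
Subsquare (5′×2.5′, letters a–x): 1.3618/0.0833333 → 16 → q, 0.0202/0.0416667 → 0 → a; chars qa.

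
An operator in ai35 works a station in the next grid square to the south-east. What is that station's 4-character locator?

Longitude square 3; +1 → 4.
Latitude square 5; −1 → 4.

AI44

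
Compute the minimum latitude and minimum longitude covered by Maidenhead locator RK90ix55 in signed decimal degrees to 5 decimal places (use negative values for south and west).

Field R=17, K=10: +17·20° lon, +10·10° lat → SW at lon 160°, lat 10°.
Square 9, 0: +9·2° lon, +0·1° lat → SW at lon 178°, lat 10°.
Subsquare i=8, x=23: +8·0.0833333° lon, +23·0.0416667° lat → SW at lon 178.667°, lat 10.9583°.
Extended square 5, 5: +5·0.00833333° lon, +5·0.00416667° lat → SW at lon 178.708°, lat 10.9792°.
latitude 10.97917, longitude 178.70833.

10.97917, 178.70833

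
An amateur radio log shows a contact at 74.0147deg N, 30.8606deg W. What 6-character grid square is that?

HQ44na

Shift to the Maidenhead origin (180°W, 90°S): lon 149.1394, lat 164.0147.
Field: 149.1394/20 → 7 → H, 164.0147/10 → 16 → Q; chars HQ.
Square: 9.1394/2 → 4, 4.0147/1 → 4; chars 44.
Subsquare: 1.1394/0.0833333 → 13 → n, 0.0147/0.0416667 → 0 → a; chars na.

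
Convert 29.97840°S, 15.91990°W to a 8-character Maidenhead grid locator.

IG20aa95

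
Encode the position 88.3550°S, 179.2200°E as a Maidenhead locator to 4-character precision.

RA91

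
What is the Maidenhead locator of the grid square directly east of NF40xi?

NF50ai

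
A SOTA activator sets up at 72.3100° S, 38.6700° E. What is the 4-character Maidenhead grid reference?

KB97

Add 180° to longitude and 90° to latitude: 218.67, 17.69.
Field: lon ⌊218.67/20⌋ = 10 → K; lat ⌊17.69/10⌋ = 1 → B.
Square: lon ⌊18.67/2⌋ = 9; lat ⌊7.69/1⌋ = 7.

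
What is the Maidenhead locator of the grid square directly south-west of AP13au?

Longitude subsquare a = 0; −1 → -1, wraps to 23 = x, carry into square.
Longitude square 1; −1 → 0.
Latitude subsquare u = 20; −1 → 19 = t.

AP03xt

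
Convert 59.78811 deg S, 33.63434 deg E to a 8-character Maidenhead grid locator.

KD60tf60

Shift to the Maidenhead origin (180°W, 90°S): lon 213.63434, lat 30.21189.
Field: 213.63434/20 → 10 → K, 30.21189/10 → 3 → D; chars KD.
Square: 13.63434/2 → 6, 0.21189/1 → 0; chars 60.
Subsquare: 1.63434/0.0833333 → 19 → t, 0.21189/0.0416667 → 5 → f; chars tf.
Extended square: 0.05101/0.00833333 → 6, 0.00356/0.00416667 → 0; chars 60.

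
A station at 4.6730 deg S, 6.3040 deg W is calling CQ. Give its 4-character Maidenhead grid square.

II65

Shift to the Maidenhead origin (180°W, 90°S): lon 173.70, lat 85.33.
Field (20°×10°, letters A–R): lon ⌊173.70/20⌋ = 8 → I; lat ⌊85.33/10⌋ = 8 → I.
Square (2°×1°, digits 0–9): lon ⌊13.70/2⌋ = 6; lat ⌊5.33/1⌋ = 5.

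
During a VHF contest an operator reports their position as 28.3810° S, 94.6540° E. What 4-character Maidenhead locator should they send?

Offset from 180°W / 90°S: lon 274.65°, lat 61.62°.
Field: lon ⌊274.65/20⌋ = 13 → N; lat ⌊61.62/10⌋ = 6 → G.
Square: lon ⌊14.65/2⌋ = 7; lat ⌊1.62/1⌋ = 1.

NG71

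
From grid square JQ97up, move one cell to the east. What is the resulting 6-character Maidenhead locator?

JQ97vp

Longitude subsquare u = 20; +1 → 21 = v.
The latitude characters are unchanged.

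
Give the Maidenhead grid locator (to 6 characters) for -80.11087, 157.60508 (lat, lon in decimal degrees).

QA89tv

Shift to the Maidenhead origin (180°W, 90°S): lon 337.6051, lat 9.8891.
Field: lon ⌊337.6051/20⌋ = 16 → Q; lat ⌊9.8891/10⌋ = 0 → A.
Square: lon ⌊17.6051/2⌋ = 8; lat ⌊9.8891/1⌋ = 9.
Subsquare: lon ⌊1.6051/0.0833333⌋ = 19 → t; lat ⌊0.8891/0.0416667⌋ = 21 → v.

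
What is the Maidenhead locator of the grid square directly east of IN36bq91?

Longitude extended square 9; +1 → 10, wraps to 0, carry into subsquare.
Longitude subsquare b = 1; +1 → 2 = c.
The latitude characters are unchanged.

IN36cq01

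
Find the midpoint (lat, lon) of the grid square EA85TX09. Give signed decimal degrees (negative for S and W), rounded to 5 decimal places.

-84.00208, -82.41250

Field E=4, A=0: +4·20° lon, +0·10° lat → SW at lon -100°, lat -90°.
Square 8, 5: +8·2° lon, +5·1° lat → SW at lon -84°, lat -85°.
Subsquare t=19, x=23: +19·0.0833333° lon, +23·0.0416667° lat → SW at lon -82.4167°, lat -84.0417°.
Extended square 0, 9: +0·0.00833333° lon, +9·0.00416667° lat → SW at lon -82.4167°, lat -84.0042°.
Cell spans 0.00833333° lon × 0.00416667° lat. Centre is SW corner plus half of each.
latitude -84.00208, longitude -82.41250.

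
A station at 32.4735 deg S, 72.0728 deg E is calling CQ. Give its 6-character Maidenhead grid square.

MF67am

Add 180° to longitude and 90° to latitude: 252.0728, 57.5265.
Field (20°×10°, letters A–R): 252.0728/20 → 12 → M, 57.5265/10 → 5 → F; chars MF.
Square (2°×1°, digits 0–9): 12.0728/2 → 6, 7.5265/1 → 7; chars 67.
Subsquare (5′×2.5′, letters a–x): 0.0728/0.0833333 → 0 → a, 0.5265/0.0416667 → 12 → m; chars am.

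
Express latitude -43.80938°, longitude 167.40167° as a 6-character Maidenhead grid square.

Shift to the Maidenhead origin (180°W, 90°S): lon 347.4017, lat 46.1906.
Field: 347.4017/20 → 17 → R, 46.1906/10 → 4 → E; chars RE.
Square: 7.4017/2 → 3, 6.1906/1 → 6; chars 36.
Subsquare: 1.4017/0.0833333 → 16 → q, 0.1906/0.0416667 → 4 → e; chars qe.

RE36qe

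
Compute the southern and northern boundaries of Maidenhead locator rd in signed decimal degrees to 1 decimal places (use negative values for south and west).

Field R=17, D=3: +17·20° lon, +3·10° lat → SW at lon 160°, lat -60°.
Cell spans 20° lon × 10° lat.
south -60.0, north -50.0.

-60.0, -50.0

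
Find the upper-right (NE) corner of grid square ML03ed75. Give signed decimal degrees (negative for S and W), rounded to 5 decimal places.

23.15000, 60.40000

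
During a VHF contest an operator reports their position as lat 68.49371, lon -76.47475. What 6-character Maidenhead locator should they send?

FP18sl

Offset from 180°W / 90°S: lon 103.5252°, lat 158.4937°.
Field: 103.5252/20 → 5 → F, 158.4937/10 → 15 → P; chars FP.
Square: 3.5252/2 → 1, 8.4937/1 → 8; chars 18.
Subsquare: 1.5252/0.0833333 → 18 → s, 0.4937/0.0416667 → 11 → l; chars sl.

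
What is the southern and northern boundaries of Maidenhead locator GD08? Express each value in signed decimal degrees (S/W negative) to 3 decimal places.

Field G=6, D=3: +6·20° lon, +3·10° lat → SW at lon -60°, lat -60°.
Square 0, 8: +0·2° lon, +8·1° lat → SW at lon -60°, lat -52°.
Cell spans 2° lon × 1° lat.
south -52.000, north -51.000.

-52.000, -51.000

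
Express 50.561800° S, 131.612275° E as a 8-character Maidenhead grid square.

Offset from 180°W / 90°S: lon 311.61228°, lat 39.43820°.
Field: 311.61228/20 → 15 → P, 39.43820/10 → 3 → D; chars PD.
Square: 11.61228/2 → 5, 9.43820/1 → 9; chars 59.
Subsquare: 1.61228/0.0833333 → 19 → t, 0.43820/0.0416667 → 10 → k; chars tk.
Extended square: 0.02894/0.00833333 → 3, 0.02153/0.00416667 → 5; chars 35.

PD59tk35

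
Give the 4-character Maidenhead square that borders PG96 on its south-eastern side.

QG05

Longitude square 9; +1 → 10, wraps to 0, carry into field.
Longitude field P = 15; +1 → 16 = Q.
Latitude square 6; −1 → 5.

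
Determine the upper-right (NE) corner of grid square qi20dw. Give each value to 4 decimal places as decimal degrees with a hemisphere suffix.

Field Q=16, I=8: +16·20° lon, +8·10° lat → SW at lon 140°, lat -10°.
Square 2, 0: +2·2° lon, +0·1° lat → SW at lon 144°, lat -10°.
Subsquare d=3, w=22: +3·0.0833333° lon, +22·0.0416667° lat → SW at lon 144.25°, lat -9.08333°.
Cell spans 0.0833333° lon × 0.0416667° lat. NE corner is SW corner plus one full cell.
latitude 9.0417° S, longitude 144.3333° E.

9.0417° S, 144.3333° E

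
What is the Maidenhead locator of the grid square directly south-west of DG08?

CG97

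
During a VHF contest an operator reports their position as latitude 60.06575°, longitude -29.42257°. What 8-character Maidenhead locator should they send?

Add 180° to longitude and 90° to latitude: 150.57743, 150.06575.
Field (20°×10°, letters A–R): 150.57743/20 → 7 → H, 150.06575/10 → 15 → P; chars HP.
Square (2°×1°, digits 0–9): 10.57743/2 → 5, 0.06575/1 → 0; chars 50.
Subsquare (5′×2.5′, letters a–x): 0.57743/0.0833333 → 6 → g, 0.06575/0.0416667 → 1 → b; chars gb.
Extended square (30″×15″, digits 0–9): 0.07743/0.00833333 → 9, 0.02408/0.00416667 → 5; chars 95.

HP50gb95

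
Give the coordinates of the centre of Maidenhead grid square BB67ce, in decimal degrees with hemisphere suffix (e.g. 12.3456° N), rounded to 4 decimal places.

Field B=1, B=1: +1·20° lon, +1·10° lat → SW at lon -160°, lat -80°.
Square 6, 7: +6·2° lon, +7·1° lat → SW at lon -148°, lat -73°.
Subsquare c=2, e=4: +2·0.0833333° lon, +4·0.0416667° lat → SW at lon -147.833°, lat -72.8333°.
Cell spans 0.0833333° lon × 0.0416667° lat. Centre is SW corner plus half of each.
latitude 72.8125° S, longitude 147.7917° W.

72.8125° S, 147.7917° W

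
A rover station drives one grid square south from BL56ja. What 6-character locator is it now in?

BL55jx

Latitude subsquare a = 0; −1 → -1, wraps to 23 = x, carry into square.
Latitude square 6; −1 → 5.
The longitude characters are unchanged.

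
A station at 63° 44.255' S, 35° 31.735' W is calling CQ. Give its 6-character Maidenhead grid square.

HC26fg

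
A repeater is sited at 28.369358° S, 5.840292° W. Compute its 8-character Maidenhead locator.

Shift to the Maidenhead origin (180°W, 90°S): lon 174.15971, lat 61.63064.
Field (20°×10°, letters A–R): 174.15971/20 → 8 → I, 61.63064/10 → 6 → G; chars IG.
Square (2°×1°, digits 0–9): 14.15971/2 → 7, 1.63064/1 → 1; chars 71.
Subsquare (5′×2.5′, letters a–x): 0.15971/0.0833333 → 1 → b, 0.63064/0.0416667 → 15 → p; chars bp.
Extended square (30″×15″, digits 0–9): 0.07637/0.00833333 → 9, 0.00564/0.00416667 → 1; chars 91.

IG71bp91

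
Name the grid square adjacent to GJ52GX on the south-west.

GJ52fw

Longitude subsquare g = 6; −1 → 5 = f.
Latitude subsquare x = 23; −1 → 22 = w.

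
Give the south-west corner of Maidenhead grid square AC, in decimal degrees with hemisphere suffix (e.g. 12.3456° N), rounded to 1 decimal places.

70.0° S, 180.0° W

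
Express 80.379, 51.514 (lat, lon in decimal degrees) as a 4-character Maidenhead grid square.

Shift to the Maidenhead origin (180°W, 90°S): lon 231.51, lat 170.38.
Field: 231.51/20 → 11 → L, 170.38/10 → 17 → R; chars LR.
Square: 11.51/2 → 5, 0.38/1 → 0; chars 50.

LR50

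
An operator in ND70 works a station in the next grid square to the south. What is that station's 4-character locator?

NC79

Latitude square 0; −1 → -1, wraps to 9, carry into field.
Latitude field D = 3; −1 → 2 = C.
The longitude characters are unchanged.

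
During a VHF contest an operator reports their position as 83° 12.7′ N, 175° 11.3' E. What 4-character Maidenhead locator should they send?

Add 180° to longitude and 90° to latitude: 355.19, 173.21.
Field: lon ⌊355.19/20⌋ = 17 → R; lat ⌊173.21/10⌋ = 17 → R.
Square: lon ⌊15.19/2⌋ = 7; lat ⌊3.21/1⌋ = 3.

RR73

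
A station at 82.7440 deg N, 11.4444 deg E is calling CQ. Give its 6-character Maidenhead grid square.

Offset from 180°W / 90°S: lon 191.4444°, lat 172.7440°.
Field (20°×10°, letters A–R): lon ⌊191.4444/20⌋ = 9 → J; lat ⌊172.7440/10⌋ = 17 → R.
Square (2°×1°, digits 0–9): lon ⌊11.4444/2⌋ = 5; lat ⌊2.7440/1⌋ = 2.
Subsquare (5′×2.5′, letters a–x): lon ⌊1.4444/0.0833333⌋ = 17 → r; lat ⌊0.7440/0.0416667⌋ = 17 → r.

JR52rr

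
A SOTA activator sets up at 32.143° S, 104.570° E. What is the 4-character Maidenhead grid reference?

OF27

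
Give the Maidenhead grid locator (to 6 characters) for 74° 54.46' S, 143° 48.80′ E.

QB15vc

Offset from 180°W / 90°S: lon 323.8133°, lat 15.0923°.
Field: lon ⌊323.8133/20⌋ = 16 → Q; lat ⌊15.0923/10⌋ = 1 → B.
Square: lon ⌊3.8133/2⌋ = 1; lat ⌊5.0923/1⌋ = 5.
Subsquare: lon ⌊1.8133/0.0833333⌋ = 21 → v; lat ⌊0.0923/0.0416667⌋ = 2 → c.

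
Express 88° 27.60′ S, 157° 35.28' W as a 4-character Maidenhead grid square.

Shift to the Maidenhead origin (180°W, 90°S): lon 22.41, lat 1.54.
Field: 22.41/20 → 1 → B, 1.54/10 → 0 → A; chars BA.
Square: 2.41/2 → 1, 1.54/1 → 1; chars 11.

BA11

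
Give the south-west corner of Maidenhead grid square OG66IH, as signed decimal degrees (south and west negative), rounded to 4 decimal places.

Field O=14, G=6: +14·20° lon, +6·10° lat → SW at lon 100°, lat -30°.
Square 6, 6: +6·2° lon, +6·1° lat → SW at lon 112°, lat -24°.
Subsquare i=8, h=7: +8·0.0833333° lon, +7·0.0416667° lat → SW at lon 112.667°, lat -23.7083°.
latitude -23.7083, longitude 112.6667.

-23.7083, 112.6667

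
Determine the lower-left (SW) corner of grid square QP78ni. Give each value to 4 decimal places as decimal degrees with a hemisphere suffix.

68.3333° N, 155.0833° E

Field Q=16, P=15: +16·20° lon, +15·10° lat → SW at lon 140°, lat 60°.
Square 7, 8: +7·2° lon, +8·1° lat → SW at lon 154°, lat 68°.
Subsquare n=13, i=8: +13·0.0833333° lon, +8·0.0416667° lat → SW at lon 155.083°, lat 68.3333°.
latitude 68.3333° N, longitude 155.0833° E.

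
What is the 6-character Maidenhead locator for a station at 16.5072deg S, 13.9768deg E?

Shift to the Maidenhead origin (180°W, 90°S): lon 193.9768, lat 73.4928.
Field: lon ⌊193.9768/20⌋ = 9 → J; lat ⌊73.4928/10⌋ = 7 → H.
Square: lon ⌊13.9768/2⌋ = 6; lat ⌊3.4928/1⌋ = 3.
Subsquare: lon ⌊1.9768/0.0833333⌋ = 23 → x; lat ⌊0.4928/0.0416667⌋ = 11 → l.

JH63xl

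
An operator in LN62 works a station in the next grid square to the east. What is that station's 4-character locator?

Longitude square 6; +1 → 7.
The latitude characters are unchanged.

LN72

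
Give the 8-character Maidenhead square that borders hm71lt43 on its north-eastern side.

Longitude extended square 4; +1 → 5.
Latitude extended square 3; +1 → 4.

HM71lt54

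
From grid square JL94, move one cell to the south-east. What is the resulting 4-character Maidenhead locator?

Longitude square 9; +1 → 10, wraps to 0, carry into field.
Longitude field J = 9; +1 → 10 = K.
Latitude square 4; −1 → 3.

KL03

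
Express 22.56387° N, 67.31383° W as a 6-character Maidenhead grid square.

FL62in

Shift to the Maidenhead origin (180°W, 90°S): lon 112.6862, lat 112.5639.
Field: 112.6862/20 → 5 → F, 112.5639/10 → 11 → L; chars FL.
Square: 12.6862/2 → 6, 2.5639/1 → 2; chars 62.
Subsquare: 0.6862/0.0833333 → 8 → i, 0.5639/0.0416667 → 13 → n; chars in.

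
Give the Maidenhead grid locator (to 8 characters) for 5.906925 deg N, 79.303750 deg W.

FJ05iv37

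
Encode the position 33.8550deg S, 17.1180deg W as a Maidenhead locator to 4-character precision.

Offset from 180°W / 90°S: lon 162.88°, lat 56.15°.
Field: 162.88/20 → 8 → I, 56.15/10 → 5 → F; chars IF.
Square: 2.88/2 → 1, 6.15/1 → 6; chars 16.

IF16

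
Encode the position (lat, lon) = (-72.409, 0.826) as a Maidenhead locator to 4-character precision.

JB07

Shift to the Maidenhead origin (180°W, 90°S): lon 180.83, lat 17.59.
Field (20°×10°, letters A–R): lon ⌊180.83/20⌋ = 9 → J; lat ⌊17.59/10⌋ = 1 → B.
Square (2°×1°, digits 0–9): lon ⌊0.83/2⌋ = 0; lat ⌊7.59/1⌋ = 7.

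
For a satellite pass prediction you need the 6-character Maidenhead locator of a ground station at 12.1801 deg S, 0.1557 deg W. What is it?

IH97wt

Offset from 180°W / 90°S: lon 179.8443°, lat 77.8199°.
Field: 179.8443/20 → 8 → I, 77.8199/10 → 7 → H; chars IH.
Square: 19.8443/2 → 9, 7.8199/1 → 7; chars 97.
Subsquare: 1.8443/0.0833333 → 22 → w, 0.8199/0.0416667 → 19 → t; chars wt.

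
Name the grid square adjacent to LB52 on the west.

LB42

Longitude square 5; −1 → 4.
The latitude characters are unchanged.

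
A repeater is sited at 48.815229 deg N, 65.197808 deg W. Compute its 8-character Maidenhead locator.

FN78jt65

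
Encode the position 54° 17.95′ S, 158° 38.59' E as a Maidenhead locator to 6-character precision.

QD95hq

Shift to the Maidenhead origin (180°W, 90°S): lon 338.6432, lat 35.7008.
Field (20°×10°, letters A–R): lon ⌊338.6432/20⌋ = 16 → Q; lat ⌊35.7008/10⌋ = 3 → D.
Square (2°×1°, digits 0–9): lon ⌊18.6432/2⌋ = 9; lat ⌊5.7008/1⌋ = 5.
Subsquare (5′×2.5′, letters a–x): lon ⌊0.6432/0.0833333⌋ = 7 → h; lat ⌊0.7008/0.0416667⌋ = 16 → q.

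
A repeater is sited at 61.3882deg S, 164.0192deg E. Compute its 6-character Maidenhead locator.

Add 180° to longitude and 90° to latitude: 344.0192, 28.6118.
Field: 344.0192/20 → 17 → R, 28.6118/10 → 2 → C; chars RC.
Square: 4.0192/2 → 2, 8.6118/1 → 8; chars 28.
Subsquare: 0.0192/0.0833333 → 0 → a, 0.6118/0.0416667 → 14 → o; chars ao.

RC28ao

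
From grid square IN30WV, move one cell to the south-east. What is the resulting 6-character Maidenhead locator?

Longitude subsquare w = 22; +1 → 23 = x.
Latitude subsquare v = 21; −1 → 20 = u.

IN30xu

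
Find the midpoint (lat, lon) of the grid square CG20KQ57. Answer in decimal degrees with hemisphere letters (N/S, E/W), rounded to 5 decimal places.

29.30208° S, 135.12083° W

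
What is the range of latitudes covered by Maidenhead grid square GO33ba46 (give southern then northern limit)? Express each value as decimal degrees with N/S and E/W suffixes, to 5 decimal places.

Field G=6, O=14: +6·20° lon, +14·10° lat → SW at lon -60°, lat 50°.
Square 3, 3: +3·2° lon, +3·1° lat → SW at lon -54°, lat 53°.
Subsquare b=1, a=0: +1·0.0833333° lon, +0·0.0416667° lat → SW at lon -53.9167°, lat 53°.
Extended square 4, 6: +4·0.00833333° lon, +6·0.00416667° lat → SW at lon -53.8833°, lat 53.025°.
Cell spans 0.00833333° lon × 0.00416667° lat.
south 53.02500° N, north 53.02917° N.

53.02500° N, 53.02917° N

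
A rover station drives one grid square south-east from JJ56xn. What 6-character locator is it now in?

JJ66am

Longitude subsquare x = 23; +1 → 24, wraps to 0 = a, carry into square.
Longitude square 5; +1 → 6.
Latitude subsquare n = 13; −1 → 12 = m.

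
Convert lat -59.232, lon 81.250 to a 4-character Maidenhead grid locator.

ND00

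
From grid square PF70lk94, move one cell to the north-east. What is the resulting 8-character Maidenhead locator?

PF70mk05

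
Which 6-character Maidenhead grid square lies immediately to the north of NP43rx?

NP44ra

Latitude subsquare x = 23; +1 → 24, wraps to 0 = a, carry into square.
Latitude square 3; +1 → 4.
The longitude characters are unchanged.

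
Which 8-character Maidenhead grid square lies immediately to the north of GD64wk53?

GD64wk54

Latitude extended square 3; +1 → 4.
The longitude characters are unchanged.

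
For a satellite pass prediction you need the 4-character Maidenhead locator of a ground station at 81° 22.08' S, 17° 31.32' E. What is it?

JA88

Offset from 180°W / 90°S: lon 197.52°, lat 8.63°.
Field: 197.52/20 → 9 → J, 8.63/10 → 0 → A; chars JA.
Square: 17.52/2 → 8, 8.63/1 → 8; chars 88.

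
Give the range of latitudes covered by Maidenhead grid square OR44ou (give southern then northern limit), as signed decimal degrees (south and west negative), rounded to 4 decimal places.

84.8333, 84.8750

Field O=14, R=17: +14·20° lon, +17·10° lat → SW at lon 100°, lat 80°.
Square 4, 4: +4·2° lon, +4·1° lat → SW at lon 108°, lat 84°.
Subsquare o=14, u=20: +14·0.0833333° lon, +20·0.0416667° lat → SW at lon 109.167°, lat 84.8333°.
Cell spans 0.0833333° lon × 0.0416667° lat.
south 84.8333, north 84.8750.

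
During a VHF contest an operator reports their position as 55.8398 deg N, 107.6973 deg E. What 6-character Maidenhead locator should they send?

Shift to the Maidenhead origin (180°W, 90°S): lon 287.6973, lat 145.8398.
Field (20°×10°, letters A–R): 287.6973/20 → 14 → O, 145.8398/10 → 14 → O; chars OO.
Square (2°×1°, digits 0–9): 7.6973/2 → 3, 5.8398/1 → 5; chars 35.
Subsquare (5′×2.5′, letters a–x): 1.6973/0.0833333 → 20 → u, 0.8398/0.0416667 → 20 → u; chars uu.

OO35uu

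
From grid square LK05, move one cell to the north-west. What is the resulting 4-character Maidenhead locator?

KK96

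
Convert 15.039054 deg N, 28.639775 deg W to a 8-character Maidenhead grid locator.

HK55qa39

Offset from 180°W / 90°S: lon 151.36023°, lat 105.03905°.
Field: lon ⌊151.36023/20⌋ = 7 → H; lat ⌊105.03905/10⌋ = 10 → K.
Square: lon ⌊11.36023/2⌋ = 5; lat ⌊5.03905/1⌋ = 5.
Subsquare: lon ⌊1.36023/0.0833333⌋ = 16 → q; lat ⌊0.03905/0.0416667⌋ = 0 → a.
Extended square: lon ⌊0.02689/0.00833333⌋ = 3; lat ⌊0.03905/0.00416667⌋ = 9.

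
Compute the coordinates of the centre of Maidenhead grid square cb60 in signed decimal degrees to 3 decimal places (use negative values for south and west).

Field C=2, B=1: +2·20° lon, +1·10° lat → SW at lon -140°, lat -80°.
Square 6, 0: +6·2° lon, +0·1° lat → SW at lon -128°, lat -80°.
Cell spans 2° lon × 1° lat. Centre is SW corner plus half of each.
latitude -79.500, longitude -127.000.

-79.500, -127.000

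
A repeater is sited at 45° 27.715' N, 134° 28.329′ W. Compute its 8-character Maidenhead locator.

Offset from 180°W / 90°S: lon 45.52785°, lat 135.46192°.
Field: lon ⌊45.52785/20⌋ = 2 → C; lat ⌊135.46192/10⌋ = 13 → N.
Square: lon ⌊5.52785/2⌋ = 2; lat ⌊5.46192/1⌋ = 5.
Subsquare: lon ⌊1.52785/0.0833333⌋ = 18 → s; lat ⌊0.46192/0.0416667⌋ = 11 → l.
Extended square: lon ⌊0.02785/0.00833333⌋ = 3; lat ⌊0.00358/0.00416667⌋ = 0.

CN25sl30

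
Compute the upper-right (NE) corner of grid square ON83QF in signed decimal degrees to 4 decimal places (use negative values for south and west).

43.2500, 117.4167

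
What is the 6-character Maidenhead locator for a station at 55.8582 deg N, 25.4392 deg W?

Shift to the Maidenhead origin (180°W, 90°S): lon 154.5608, lat 145.8582.
Field (20°×10°, letters A–R): lon ⌊154.5608/20⌋ = 7 → H; lat ⌊145.8582/10⌋ = 14 → O.
Square (2°×1°, digits 0–9): lon ⌊14.5608/2⌋ = 7; lat ⌊5.8582/1⌋ = 5.
Subsquare (5′×2.5′, letters a–x): lon ⌊0.5608/0.0833333⌋ = 6 → g; lat ⌊0.8582/0.0416667⌋ = 20 → u.

HO75gu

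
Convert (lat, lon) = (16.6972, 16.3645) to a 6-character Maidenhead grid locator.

JK86eq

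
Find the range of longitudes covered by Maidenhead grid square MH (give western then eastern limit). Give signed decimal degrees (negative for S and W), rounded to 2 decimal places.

Field M=12, H=7: +12·20° lon, +7·10° lat → SW at lon 60°, lat -20°.
Cell spans 20° lon × 10° lat.
west 60.00, east 80.00.

60.00, 80.00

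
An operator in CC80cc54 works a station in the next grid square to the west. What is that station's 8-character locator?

CC80cc44

Longitude extended square 5; −1 → 4.
The latitude characters are unchanged.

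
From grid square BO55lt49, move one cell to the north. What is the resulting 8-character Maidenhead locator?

BO55lu40

Latitude extended square 9; +1 → 10, wraps to 0, carry into subsquare.
Latitude subsquare t = 19; +1 → 20 = u.
The longitude characters are unchanged.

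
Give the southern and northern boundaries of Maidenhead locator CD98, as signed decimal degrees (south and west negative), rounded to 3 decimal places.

-52.000, -51.000

Field C=2, D=3: +2·20° lon, +3·10° lat → SW at lon -140°, lat -60°.
Square 9, 8: +9·2° lon, +8·1° lat → SW at lon -122°, lat -52°.
Cell spans 2° lon × 1° lat.
south -52.000, north -51.000.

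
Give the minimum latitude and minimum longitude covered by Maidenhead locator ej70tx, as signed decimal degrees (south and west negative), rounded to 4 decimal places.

0.9583, -84.4167

Field E=4, J=9: +4·20° lon, +9·10° lat → SW at lon -100°, lat 0°.
Square 7, 0: +7·2° lon, +0·1° lat → SW at lon -86°, lat 0°.
Subsquare t=19, x=23: +19·0.0833333° lon, +23·0.0416667° lat → SW at lon -84.4167°, lat 0.958333°.
latitude 0.9583, longitude -84.4167.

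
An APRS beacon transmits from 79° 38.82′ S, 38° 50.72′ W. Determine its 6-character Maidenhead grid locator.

HB00ni

Offset from 180°W / 90°S: lon 141.1547°, lat 10.3530°.
Field (20°×10°, letters A–R): 141.1547/20 → 7 → H, 10.3530/10 → 1 → B; chars HB.
Square (2°×1°, digits 0–9): 1.1547/2 → 0, 0.3530/1 → 0; chars 00.
Subsquare (5′×2.5′, letters a–x): 1.1547/0.0833333 → 13 → n, 0.3530/0.0416667 → 8 → i; chars ni.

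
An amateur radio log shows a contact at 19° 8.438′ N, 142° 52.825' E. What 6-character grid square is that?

QK19kd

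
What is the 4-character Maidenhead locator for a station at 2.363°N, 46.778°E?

Shift to the Maidenhead origin (180°W, 90°S): lon 226.78, lat 92.36.
Field: lon ⌊226.78/20⌋ = 11 → L; lat ⌊92.36/10⌋ = 9 → J.
Square: lon ⌊6.78/2⌋ = 3; lat ⌊2.36/1⌋ = 2.

LJ32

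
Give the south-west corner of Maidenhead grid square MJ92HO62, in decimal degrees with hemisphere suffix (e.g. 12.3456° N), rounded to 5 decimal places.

2.59167° N, 78.63333° E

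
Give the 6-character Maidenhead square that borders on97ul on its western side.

ON97tl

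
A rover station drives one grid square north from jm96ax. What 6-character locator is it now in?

JM97aa

Latitude subsquare x = 23; +1 → 24, wraps to 0 = a, carry into square.
Latitude square 6; +1 → 7.
The longitude characters are unchanged.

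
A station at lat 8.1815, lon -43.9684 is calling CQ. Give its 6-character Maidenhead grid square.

Shift to the Maidenhead origin (180°W, 90°S): lon 136.0316, lat 98.1815.
Field: lon ⌊136.0316/20⌋ = 6 → G; lat ⌊98.1815/10⌋ = 9 → J.
Square: lon ⌊16.0316/2⌋ = 8; lat ⌊8.1815/1⌋ = 8.
Subsquare: lon ⌊0.0316/0.0833333⌋ = 0 → a; lat ⌊0.1815/0.0416667⌋ = 4 → e.

GJ88ae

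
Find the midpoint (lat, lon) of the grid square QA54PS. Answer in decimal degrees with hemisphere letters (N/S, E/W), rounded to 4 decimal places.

Field Q=16, A=0: +16·20° lon, +0·10° lat → SW at lon 140°, lat -90°.
Square 5, 4: +5·2° lon, +4·1° lat → SW at lon 150°, lat -86°.
Subsquare p=15, s=18: +15·0.0833333° lon, +18·0.0416667° lat → SW at lon 151.25°, lat -85.25°.
Cell spans 0.0833333° lon × 0.0416667° lat. Centre is SW corner plus half of each.
latitude 85.2292° S, longitude 151.2917° E.

85.2292° S, 151.2917° E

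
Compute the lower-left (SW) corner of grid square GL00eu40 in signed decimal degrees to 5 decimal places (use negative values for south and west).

20.83333, -59.63333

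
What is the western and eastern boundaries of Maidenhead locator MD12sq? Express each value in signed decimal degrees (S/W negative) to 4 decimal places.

Field M=12, D=3: +12·20° lon, +3·10° lat → SW at lon 60°, lat -60°.
Square 1, 2: +1·2° lon, +2·1° lat → SW at lon 62°, lat -58°.
Subsquare s=18, q=16: +18·0.0833333° lon, +16·0.0416667° lat → SW at lon 63.5°, lat -57.3333°.
Cell spans 0.0833333° lon × 0.0416667° lat.
west 63.5000, east 63.5833.

63.5000, 63.5833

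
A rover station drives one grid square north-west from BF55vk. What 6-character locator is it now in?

BF55ul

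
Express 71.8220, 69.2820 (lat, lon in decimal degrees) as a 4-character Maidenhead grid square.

MQ41

Shift to the Maidenhead origin (180°W, 90°S): lon 249.28, lat 161.82.
Field (20°×10°, letters A–R): 249.28/20 → 12 → M, 161.82/10 → 16 → Q; chars MQ.
Square (2°×1°, digits 0–9): 9.28/2 → 4, 1.82/1 → 1; chars 41.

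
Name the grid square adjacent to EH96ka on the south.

Latitude subsquare a = 0; −1 → -1, wraps to 23 = x, carry into square.
Latitude square 6; −1 → 5.
The longitude characters are unchanged.

EH95kx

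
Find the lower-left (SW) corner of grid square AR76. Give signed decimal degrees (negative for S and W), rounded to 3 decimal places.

86.000, -166.000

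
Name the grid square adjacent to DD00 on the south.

DC09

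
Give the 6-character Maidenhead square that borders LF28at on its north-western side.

Longitude subsquare a = 0; −1 → -1, wraps to 23 = x, carry into square.
Longitude square 2; −1 → 1.
Latitude subsquare t = 19; +1 → 20 = u.

LF18xu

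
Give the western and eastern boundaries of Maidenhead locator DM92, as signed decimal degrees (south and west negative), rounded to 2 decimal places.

-102.00, -100.00

Field D=3, M=12: +3·20° lon, +12·10° lat → SW at lon -120°, lat 30°.
Square 9, 2: +9·2° lon, +2·1° lat → SW at lon -102°, lat 32°.
Cell spans 2° lon × 1° lat.
west -102.00, east -100.00.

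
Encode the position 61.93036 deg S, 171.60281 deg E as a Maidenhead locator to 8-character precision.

RC58tb26

Add 180° to longitude and 90° to latitude: 351.60281, 28.06964.
Field: 351.60281/20 → 17 → R, 28.06964/10 → 2 → C; chars RC.
Square: 11.60281/2 → 5, 8.06964/1 → 8; chars 58.
Subsquare: 1.60281/0.0833333 → 19 → t, 0.06964/0.0416667 → 1 → b; chars tb.
Extended square: 0.01948/0.00833333 → 2, 0.02797/0.00416667 → 6; chars 26.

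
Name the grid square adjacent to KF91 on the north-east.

Longitude square 9; +1 → 10, wraps to 0, carry into field.
Longitude field K = 10; +1 → 11 = L.
Latitude square 1; +1 → 2.

LF02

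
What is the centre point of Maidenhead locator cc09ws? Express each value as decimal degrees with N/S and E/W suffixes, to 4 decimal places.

Field C=2, C=2: +2·20° lon, +2·10° lat → SW at lon -140°, lat -70°.
Square 0, 9: +0·2° lon, +9·1° lat → SW at lon -140°, lat -61°.
Subsquare w=22, s=18: +22·0.0833333° lon, +18·0.0416667° lat → SW at lon -138.167°, lat -60.25°.
Cell spans 0.0833333° lon × 0.0416667° lat. Centre is SW corner plus half of each.
latitude 60.2292° S, longitude 138.1250° W.

60.2292° S, 138.1250° W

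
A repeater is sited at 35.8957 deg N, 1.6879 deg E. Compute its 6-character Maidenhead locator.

Add 180° to longitude and 90° to latitude: 181.6879, 125.8957.
Field: lon ⌊181.6879/20⌋ = 9 → J; lat ⌊125.8957/10⌋ = 12 → M.
Square: lon ⌊1.6879/2⌋ = 0; lat ⌊5.8957/1⌋ = 5.
Subsquare: lon ⌊1.6879/0.0833333⌋ = 20 → u; lat ⌊0.8957/0.0416667⌋ = 21 → v.

JM05uv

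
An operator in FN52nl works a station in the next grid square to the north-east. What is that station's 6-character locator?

Longitude subsquare n = 13; +1 → 14 = o.
Latitude subsquare l = 11; +1 → 12 = m.

FN52om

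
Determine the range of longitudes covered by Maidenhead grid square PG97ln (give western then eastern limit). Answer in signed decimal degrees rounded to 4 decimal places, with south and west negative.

138.9167, 139.0000

Field P=15, G=6: +15·20° lon, +6·10° lat → SW at lon 120°, lat -30°.
Square 9, 7: +9·2° lon, +7·1° lat → SW at lon 138°, lat -23°.
Subsquare l=11, n=13: +11·0.0833333° lon, +13·0.0416667° lat → SW at lon 138.917°, lat -22.4583°.
Cell spans 0.0833333° lon × 0.0416667° lat.
west 138.9167, east 139.0000.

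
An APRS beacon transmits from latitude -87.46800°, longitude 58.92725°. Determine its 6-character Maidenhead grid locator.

Add 180° to longitude and 90° to latitude: 238.9273, 2.5320.
Field (20°×10°, letters A–R): 238.9273/20 → 11 → L, 2.5320/10 → 0 → A; chars LA.
Square (2°×1°, digits 0–9): 18.9273/2 → 9, 2.5320/1 → 2; chars 92.
Subsquare (5′×2.5′, letters a–x): 0.9273/0.0833333 → 11 → l, 0.5320/0.0416667 → 12 → m; chars lm.

LA92lm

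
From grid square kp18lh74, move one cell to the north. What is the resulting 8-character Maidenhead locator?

Latitude extended square 4; +1 → 5.
The longitude characters are unchanged.

KP18lh75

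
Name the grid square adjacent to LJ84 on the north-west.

LJ75

Longitude square 8; −1 → 7.
Latitude square 4; +1 → 5.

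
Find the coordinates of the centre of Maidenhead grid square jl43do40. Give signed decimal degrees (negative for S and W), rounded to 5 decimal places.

23.58542, 8.28750

Field J=9, L=11: +9·20° lon, +11·10° lat → SW at lon 0°, lat 20°.
Square 4, 3: +4·2° lon, +3·1° lat → SW at lon 8°, lat 23°.
Subsquare d=3, o=14: +3·0.0833333° lon, +14·0.0416667° lat → SW at lon 8.25°, lat 23.5833°.
Extended square 4, 0: +4·0.00833333° lon, +0·0.00416667° lat → SW at lon 8.28333°, lat 23.5833°.
Cell spans 0.00833333° lon × 0.00416667° lat. Centre is SW corner plus half of each.
latitude 23.58542, longitude 8.28750.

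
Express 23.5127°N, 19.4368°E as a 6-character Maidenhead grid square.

Offset from 180°W / 90°S: lon 199.4368°, lat 113.5127°.
Field: lon ⌊199.4368/20⌋ = 9 → J; lat ⌊113.5127/10⌋ = 11 → L.
Square: lon ⌊19.4368/2⌋ = 9; lat ⌊3.5127/1⌋ = 3.
Subsquare: lon ⌊1.4368/0.0833333⌋ = 17 → r; lat ⌊0.5127/0.0416667⌋ = 12 → m.

JL93rm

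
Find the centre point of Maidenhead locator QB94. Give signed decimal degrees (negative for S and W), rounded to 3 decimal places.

Field Q=16, B=1: +16·20° lon, +1·10° lat → SW at lon 140°, lat -80°.
Square 9, 4: +9·2° lon, +4·1° lat → SW at lon 158°, lat -76°.
Cell spans 2° lon × 1° lat. Centre is SW corner plus half of each.
latitude -75.500, longitude 159.000.

-75.500, 159.000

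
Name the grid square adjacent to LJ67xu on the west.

Longitude subsquare x = 23; −1 → 22 = w.
The latitude characters are unchanged.

LJ67wu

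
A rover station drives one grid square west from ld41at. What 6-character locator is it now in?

LD31xt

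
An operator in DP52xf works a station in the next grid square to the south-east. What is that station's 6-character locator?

DP62ae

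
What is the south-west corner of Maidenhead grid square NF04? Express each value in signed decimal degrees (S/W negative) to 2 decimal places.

-36.00, 80.00

Field N=13, F=5: +13·20° lon, +5·10° lat → SW at lon 80°, lat -40°.
Square 0, 4: +0·2° lon, +4·1° lat → SW at lon 80°, lat -36°.
latitude -36.00, longitude 80.00.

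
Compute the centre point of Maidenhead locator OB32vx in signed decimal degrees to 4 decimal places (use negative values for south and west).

-77.0208, 107.7917

Field O=14, B=1: +14·20° lon, +1·10° lat → SW at lon 100°, lat -80°.
Square 3, 2: +3·2° lon, +2·1° lat → SW at lon 106°, lat -78°.
Subsquare v=21, x=23: +21·0.0833333° lon, +23·0.0416667° lat → SW at lon 107.75°, lat -77.0417°.
Cell spans 0.0833333° lon × 0.0416667° lat. Centre is SW corner plus half of each.
latitude -77.0208, longitude 107.7917.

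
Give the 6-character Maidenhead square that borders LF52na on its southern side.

LF51nx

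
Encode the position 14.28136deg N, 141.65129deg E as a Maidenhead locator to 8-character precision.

QK04tg87

Add 180° to longitude and 90° to latitude: 321.65129, 104.28136.
Field: 321.65129/20 → 16 → Q, 104.28136/10 → 10 → K; chars QK.
Square: 1.65129/2 → 0, 4.28136/1 → 4; chars 04.
Subsquare: 1.65129/0.0833333 → 19 → t, 0.28136/0.0416667 → 6 → g; chars tg.
Extended square: 0.06796/0.00833333 → 8, 0.03136/0.00416667 → 7; chars 87.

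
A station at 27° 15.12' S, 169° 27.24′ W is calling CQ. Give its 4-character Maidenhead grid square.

Add 180° to longitude and 90° to latitude: 10.55, 62.75.
Field: lon ⌊10.55/20⌋ = 0 → A; lat ⌊62.75/10⌋ = 6 → G.
Square: lon ⌊10.55/2⌋ = 5; lat ⌊2.75/1⌋ = 2.

AG52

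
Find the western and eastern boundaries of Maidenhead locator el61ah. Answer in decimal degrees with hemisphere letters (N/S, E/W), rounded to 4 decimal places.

88.0000° W, 87.9167° W

Field E=4, L=11: +4·20° lon, +11·10° lat → SW at lon -100°, lat 20°.
Square 6, 1: +6·2° lon, +1·1° lat → SW at lon -88°, lat 21°.
Subsquare a=0, h=7: +0·0.0833333° lon, +7·0.0416667° lat → SW at lon -88°, lat 21.2917°.
Cell spans 0.0833333° lon × 0.0416667° lat.
west 88.0000° W, east 87.9167° W.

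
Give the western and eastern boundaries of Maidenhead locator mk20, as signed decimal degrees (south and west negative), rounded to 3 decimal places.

64.000, 66.000

Field M=12, K=10: +12·20° lon, +10·10° lat → SW at lon 60°, lat 10°.
Square 2, 0: +2·2° lon, +0·1° lat → SW at lon 64°, lat 10°.
Cell spans 2° lon × 1° lat.
west 64.000, east 66.000.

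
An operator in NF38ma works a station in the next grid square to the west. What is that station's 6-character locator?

NF38la

Longitude subsquare m = 12; −1 → 11 = l.
The latitude characters are unchanged.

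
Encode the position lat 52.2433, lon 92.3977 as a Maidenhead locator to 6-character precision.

NO62ef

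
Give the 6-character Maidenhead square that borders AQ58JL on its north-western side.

AQ58im

Longitude subsquare j = 9; −1 → 8 = i.
Latitude subsquare l = 11; +1 → 12 = m.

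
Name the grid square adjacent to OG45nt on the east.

Longitude subsquare n = 13; +1 → 14 = o.
The latitude characters are unchanged.

OG45ot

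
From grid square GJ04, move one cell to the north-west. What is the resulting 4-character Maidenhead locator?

FJ95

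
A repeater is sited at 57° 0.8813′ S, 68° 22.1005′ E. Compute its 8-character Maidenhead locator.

MD42ex46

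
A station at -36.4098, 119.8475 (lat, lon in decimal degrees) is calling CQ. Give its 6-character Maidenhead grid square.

OF93wo

Shift to the Maidenhead origin (180°W, 90°S): lon 299.8475, lat 53.5902.
Field: 299.8475/20 → 14 → O, 53.5902/10 → 5 → F; chars OF.
Square: 19.8475/2 → 9, 3.5902/1 → 3; chars 93.
Subsquare: 1.8475/0.0833333 → 22 → w, 0.5902/0.0416667 → 14 → o; chars wo.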